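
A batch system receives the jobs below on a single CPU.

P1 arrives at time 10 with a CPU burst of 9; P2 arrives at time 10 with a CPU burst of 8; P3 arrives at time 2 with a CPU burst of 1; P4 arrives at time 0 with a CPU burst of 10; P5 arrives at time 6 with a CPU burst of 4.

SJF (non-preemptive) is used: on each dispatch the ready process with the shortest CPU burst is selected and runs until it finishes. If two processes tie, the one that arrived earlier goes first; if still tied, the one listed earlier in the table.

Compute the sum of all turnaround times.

63

Timeline: | P4 0-10 | P3 10-11 | P5 11-15 | P2 15-23 | P1 23-32 |
Completion: P1=32  P2=23  P3=11  P4=10  P5=15
Turnaround = completion − arrival: P1=22, P2=13, P3=9, P4=10, P5=9
Total turnaround = 22 + 13 + 9 + 10 + 9 = 63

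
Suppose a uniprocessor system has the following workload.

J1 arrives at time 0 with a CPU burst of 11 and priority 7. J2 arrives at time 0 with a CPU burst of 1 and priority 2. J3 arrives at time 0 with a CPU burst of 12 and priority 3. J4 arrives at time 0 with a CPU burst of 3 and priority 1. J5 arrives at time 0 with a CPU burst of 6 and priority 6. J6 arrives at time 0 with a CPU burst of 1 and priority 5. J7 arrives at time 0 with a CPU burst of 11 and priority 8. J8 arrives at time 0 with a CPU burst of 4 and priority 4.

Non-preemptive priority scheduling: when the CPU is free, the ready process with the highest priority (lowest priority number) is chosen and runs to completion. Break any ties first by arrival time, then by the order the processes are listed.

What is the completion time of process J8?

20

Timeline: | J4 0-3 | J2 3-4 | J3 4-16 | J8 16-20 | J6 20-21 | J5 21-27 | J1 27-38 | J7 38-49 |
Completion: J1=38  J2=4  J3=16  J4=3  J5=27  J6=21  J7=49  J8=20
Turnaround (C−A): J1=38  J2=4  J3=16  J4=3  J5=27  J6=21  J7=49  J8=20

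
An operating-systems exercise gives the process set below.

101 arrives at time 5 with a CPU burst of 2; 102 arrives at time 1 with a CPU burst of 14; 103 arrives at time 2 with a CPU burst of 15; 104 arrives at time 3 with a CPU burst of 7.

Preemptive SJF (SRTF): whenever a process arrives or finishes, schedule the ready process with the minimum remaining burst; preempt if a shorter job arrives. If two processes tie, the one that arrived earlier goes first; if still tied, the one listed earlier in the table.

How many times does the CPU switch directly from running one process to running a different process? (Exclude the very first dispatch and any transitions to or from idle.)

Timeline: | idle 0-1 | 102 1-3 | 104 3-5 | 101 5-7 | 104 7-12 | 102 12-24 | 103 24-39 |
Completion: 101=7  102=24  103=39  104=12
Turnaround (C−A): 101=2  102=23  103=37  104=9

5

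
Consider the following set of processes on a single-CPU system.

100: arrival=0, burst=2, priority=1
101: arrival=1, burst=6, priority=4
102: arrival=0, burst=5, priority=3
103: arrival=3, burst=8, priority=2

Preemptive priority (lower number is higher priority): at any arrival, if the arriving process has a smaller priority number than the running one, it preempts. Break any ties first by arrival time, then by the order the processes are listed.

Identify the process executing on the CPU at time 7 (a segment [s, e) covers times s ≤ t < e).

103

Gantt: | 100 0-2 | 102 2-3 | 103 3-11 | 102 11-15 | 101 15-21 |
Completion: 100=2  101=21  102=15  103=11
Turnaround (C−A): 100=2  101=20  102=15  103=8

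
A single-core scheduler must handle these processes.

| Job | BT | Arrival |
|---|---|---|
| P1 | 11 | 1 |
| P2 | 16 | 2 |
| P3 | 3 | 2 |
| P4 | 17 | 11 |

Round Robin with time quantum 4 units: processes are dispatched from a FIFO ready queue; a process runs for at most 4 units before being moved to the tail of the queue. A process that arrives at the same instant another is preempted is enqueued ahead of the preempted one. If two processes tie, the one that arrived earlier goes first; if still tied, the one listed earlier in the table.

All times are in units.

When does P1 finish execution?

27

Schedule: | idle 0-1 | P1 1-5 | P2 5-9 | P3 9-12 | P1 12-16 | P2 16-20 | P4 20-24 | P1 24-27 | P2 27-31 | P4 31-35 | P2 35-39 | P4 39-48 |
Completion: P1=27  P2=39  P3=12  P4=48
Turnaround (C−A): P1=26  P2=37  P3=10  P4=37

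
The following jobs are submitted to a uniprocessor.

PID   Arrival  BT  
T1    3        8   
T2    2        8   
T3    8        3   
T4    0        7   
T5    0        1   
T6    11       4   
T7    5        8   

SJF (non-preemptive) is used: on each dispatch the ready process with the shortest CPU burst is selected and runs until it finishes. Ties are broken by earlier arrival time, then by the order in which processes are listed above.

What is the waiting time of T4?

Schedule: | T5 0-1 | T4 1-8 | T3 8-11 | T6 11-15 | T2 15-23 | T1 23-31 | T7 31-39 |
Completion: T1=31  T2=23  T3=11  T4=8  T5=1  T6=15  T7=39
Turnaround (C−A): T1=28  T2=21  T3=3  T4=8  T5=1  T6=4  T7=34
Waiting(T4) = turnaround − burst = 8 − 7 = 1

1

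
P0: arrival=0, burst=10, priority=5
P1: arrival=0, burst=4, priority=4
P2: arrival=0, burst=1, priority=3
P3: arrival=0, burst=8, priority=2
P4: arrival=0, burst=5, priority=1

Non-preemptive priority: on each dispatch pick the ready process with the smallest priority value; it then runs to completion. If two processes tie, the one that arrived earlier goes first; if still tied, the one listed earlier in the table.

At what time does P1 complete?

Gantt: | P4 0-5 | P3 5-13 | P2 13-14 | P1 14-18 | P0 18-28 |
Completion: P0=28  P1=18  P2=14  P3=13  P4=5
Turnaround (C−A): P0=28  P1=18  P2=14  P3=13  P4=5

18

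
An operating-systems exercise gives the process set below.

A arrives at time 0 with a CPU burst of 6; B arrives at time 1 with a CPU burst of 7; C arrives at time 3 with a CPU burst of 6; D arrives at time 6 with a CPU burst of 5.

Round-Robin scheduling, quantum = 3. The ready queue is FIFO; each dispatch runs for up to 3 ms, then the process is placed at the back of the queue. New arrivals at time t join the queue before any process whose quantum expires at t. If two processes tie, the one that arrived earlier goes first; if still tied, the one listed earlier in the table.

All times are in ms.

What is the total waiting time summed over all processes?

Schedule: | A 0-3 | B 3-6 | C 6-9 | A 9-12 | D 12-15 | B 15-18 | C 18-21 | D 21-23 | B 23-24 |
Completion: A=12  B=24  C=21  D=23
Turnaround (C−A): A=12  B=23  C=18  D=17
Waiting = turnaround − burst: A=6, B=16, C=12, D=12
Total waiting = 6 + 16 + 12 + 12 = 46

46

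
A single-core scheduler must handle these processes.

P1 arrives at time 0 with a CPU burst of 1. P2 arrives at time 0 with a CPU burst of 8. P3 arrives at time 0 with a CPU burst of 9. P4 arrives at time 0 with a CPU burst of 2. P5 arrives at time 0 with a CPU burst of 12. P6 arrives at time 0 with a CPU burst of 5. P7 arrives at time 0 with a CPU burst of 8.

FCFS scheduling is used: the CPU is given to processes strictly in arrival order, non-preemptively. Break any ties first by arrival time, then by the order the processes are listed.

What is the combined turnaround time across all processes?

162

Schedule: | P1 0-1 | P2 1-9 | P3 9-18 | P4 18-20 | P5 20-32 | P6 32-37 | P7 37-45 |
Completion: P1=1  P2=9  P3=18  P4=20  P5=32  P6=37  P7=45
Turnaround (C−A): P1=1  P2=9  P3=18  P4=20  P5=32  P6=37  P7=45
Turnaround = completion − arrival: P1=1, P2=9, P3=18, P4=20, P5=32, P6=37, P7=45
Total turnaround = 1 + 9 + 18 + 20 + 32 + 37 + 45 = 162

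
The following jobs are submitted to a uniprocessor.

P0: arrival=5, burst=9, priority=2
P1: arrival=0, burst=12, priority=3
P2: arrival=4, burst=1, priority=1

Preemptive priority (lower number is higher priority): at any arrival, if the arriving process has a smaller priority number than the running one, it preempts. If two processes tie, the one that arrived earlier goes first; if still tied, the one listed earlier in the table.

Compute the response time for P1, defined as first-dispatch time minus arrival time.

Timeline: | P1 0-4 | P2 4-5 | P0 5-14 | P1 14-22 |
Completion: P0=14  P1=22  P2=5
Response(P1) = first start − arrival = 0 − 0 = 0

0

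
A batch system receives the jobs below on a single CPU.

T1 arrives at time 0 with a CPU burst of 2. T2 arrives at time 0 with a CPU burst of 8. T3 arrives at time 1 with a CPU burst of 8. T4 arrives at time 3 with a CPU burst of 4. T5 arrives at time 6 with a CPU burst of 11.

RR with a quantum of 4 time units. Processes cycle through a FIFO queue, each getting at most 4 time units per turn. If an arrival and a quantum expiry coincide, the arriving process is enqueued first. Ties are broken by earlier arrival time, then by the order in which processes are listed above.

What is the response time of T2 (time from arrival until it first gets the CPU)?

2

Schedule: | T1 0-2 | T2 2-6 | T3 6-10 | T4 10-14 | T5 14-18 | T2 18-22 | T3 22-26 | T5 26-33 |
Completion: T1=2  T2=22  T3=26  T4=14  T5=33
Turnaround (C−A): T1=2  T2=22  T3=25  T4=11  T5=27
Response(T2) = first start − arrival = 2 − 0 = 2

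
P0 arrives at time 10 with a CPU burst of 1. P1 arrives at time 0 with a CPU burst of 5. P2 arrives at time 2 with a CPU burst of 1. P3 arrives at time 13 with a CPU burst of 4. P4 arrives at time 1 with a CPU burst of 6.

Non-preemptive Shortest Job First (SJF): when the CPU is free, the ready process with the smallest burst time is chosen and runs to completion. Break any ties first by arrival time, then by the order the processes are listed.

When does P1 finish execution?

Gantt: | P1 0-5 | P2 5-6 | P4 6-12 | P0 12-13 | P3 13-17 |
Completion: P0=13  P1=5  P2=6  P3=17  P4=12
Turnaround (C−A): P0=3  P1=5  P2=4  P3=4  P4=11

5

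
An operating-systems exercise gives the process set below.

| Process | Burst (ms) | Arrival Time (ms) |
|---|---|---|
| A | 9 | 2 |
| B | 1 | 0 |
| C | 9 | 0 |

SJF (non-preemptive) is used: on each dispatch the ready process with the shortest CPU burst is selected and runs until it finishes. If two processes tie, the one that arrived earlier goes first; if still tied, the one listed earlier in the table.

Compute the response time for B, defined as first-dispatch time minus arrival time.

0

Gantt: | B 0-1 | C 1-10 | A 10-19 |
Completion: A=19  B=1  C=10
Turnaround (C−A): A=17  B=1  C=10
Response(B) = first start − arrival = 0 − 0 = 0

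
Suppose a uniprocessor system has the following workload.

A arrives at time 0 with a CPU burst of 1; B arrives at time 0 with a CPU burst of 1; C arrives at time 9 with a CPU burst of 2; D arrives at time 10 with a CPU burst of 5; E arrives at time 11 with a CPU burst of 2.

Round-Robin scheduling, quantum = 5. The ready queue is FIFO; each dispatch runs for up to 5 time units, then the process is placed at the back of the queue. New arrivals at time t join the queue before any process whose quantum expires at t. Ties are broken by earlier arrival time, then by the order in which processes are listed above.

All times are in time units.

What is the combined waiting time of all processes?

7

Timeline: | A 0-1 | B 1-2 | idle 2-9 | C 9-11 | D 11-16 | E 16-18 |
Completion: A=1  B=2  C=11  D=16  E=18
Turnaround (C−A): A=1  B=2  C=2  D=6  E=7
Waiting = turnaround − burst: A=0, B=1, C=0, D=1, E=5
Total waiting = 0 + 1 + 0 + 1 + 5 = 7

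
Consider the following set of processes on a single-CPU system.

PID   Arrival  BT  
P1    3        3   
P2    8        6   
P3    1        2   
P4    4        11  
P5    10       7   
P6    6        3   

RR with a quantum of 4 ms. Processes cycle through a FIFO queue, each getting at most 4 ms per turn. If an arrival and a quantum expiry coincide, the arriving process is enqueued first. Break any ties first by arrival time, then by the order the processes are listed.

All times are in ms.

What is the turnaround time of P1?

3

Gantt: | idle 0-1 | P3 1-3 | P1 3-6 | P4 6-10 | P6 10-13 | P2 13-17 | P5 17-21 | P4 21-25 | P2 25-27 | P5 27-30 | P4 30-33 |
Completion: P1=6  P2=27  P3=3  P4=33  P5=30  P6=13
Turnaround (C−A): P1=3  P2=19  P3=2  P4=29  P5=20  P6=7
Turnaround(P1) = completion − arrival = 6 − 3 = 3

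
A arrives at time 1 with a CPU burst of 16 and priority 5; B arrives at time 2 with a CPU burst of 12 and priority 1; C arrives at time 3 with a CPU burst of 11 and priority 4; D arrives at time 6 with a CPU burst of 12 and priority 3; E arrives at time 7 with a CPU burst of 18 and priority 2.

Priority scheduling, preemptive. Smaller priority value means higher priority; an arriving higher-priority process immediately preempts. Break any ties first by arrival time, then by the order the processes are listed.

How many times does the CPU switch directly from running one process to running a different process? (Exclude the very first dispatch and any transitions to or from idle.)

Gantt: | idle 0-1 | A 1-2 | B 2-14 | E 14-32 | D 32-44 | C 44-55 | A 55-70 |
Completion: A=70  B=14  C=55  D=44  E=32
Turnaround (C−A): A=69  B=12  C=52  D=38  E=25

5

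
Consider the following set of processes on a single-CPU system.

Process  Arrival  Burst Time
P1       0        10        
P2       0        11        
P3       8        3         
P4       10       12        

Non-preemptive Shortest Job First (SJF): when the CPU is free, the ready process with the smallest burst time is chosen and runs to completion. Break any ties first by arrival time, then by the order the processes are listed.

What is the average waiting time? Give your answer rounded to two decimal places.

7.25

Schedule: | P1 0-10 | P3 10-13 | P2 13-24 | P4 24-36 |
Completion: P1=10  P2=24  P3=13  P4=36
Turnaround (C−A): P1=10  P2=24  P3=5  P4=26
Waiting times: P1=0, P2=13, P3=2, P4=14
Average waiting = (0+13+2+14) / 4 = 29/4 = 7.25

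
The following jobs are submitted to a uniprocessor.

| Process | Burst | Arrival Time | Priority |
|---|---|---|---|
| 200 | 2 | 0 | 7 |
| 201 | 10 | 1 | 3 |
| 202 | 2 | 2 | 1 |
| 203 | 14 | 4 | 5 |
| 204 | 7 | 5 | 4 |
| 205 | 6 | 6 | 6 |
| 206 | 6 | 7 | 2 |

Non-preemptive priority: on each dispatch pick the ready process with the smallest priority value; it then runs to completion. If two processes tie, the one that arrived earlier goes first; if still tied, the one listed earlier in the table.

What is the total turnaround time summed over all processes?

130

Schedule: | 200 0-2 | 202 2-4 | 201 4-14 | 206 14-20 | 204 20-27 | 203 27-41 | 205 41-47 |
Completion: 200=2  201=14  202=4  203=41  204=27  205=47  206=20
Turnaround (C−A): 200=2  201=13  202=2  203=37  204=22  205=41  206=13
Turnaround = completion − arrival: 200=2, 201=13, 202=2, 203=37, 204=22, 205=41, 206=13
Total turnaround = 2 + 13 + 2 + 37 + 22 + 41 + 13 = 130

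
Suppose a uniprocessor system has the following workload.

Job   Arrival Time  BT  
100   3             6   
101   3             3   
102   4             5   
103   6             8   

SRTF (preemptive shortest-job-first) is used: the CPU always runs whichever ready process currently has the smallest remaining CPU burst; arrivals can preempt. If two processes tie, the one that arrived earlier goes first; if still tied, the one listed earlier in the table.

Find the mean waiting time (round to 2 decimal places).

5.25

Timeline: | idle 0-3 | 101 3-6 | 102 6-11 | 100 11-17 | 103 17-25 |
Completion: 100=17  101=6  102=11  103=25
Waiting times: 100=8, 101=0, 102=2, 103=11
Average waiting = (8+0+2+11) / 4 = 21/4 = 5.25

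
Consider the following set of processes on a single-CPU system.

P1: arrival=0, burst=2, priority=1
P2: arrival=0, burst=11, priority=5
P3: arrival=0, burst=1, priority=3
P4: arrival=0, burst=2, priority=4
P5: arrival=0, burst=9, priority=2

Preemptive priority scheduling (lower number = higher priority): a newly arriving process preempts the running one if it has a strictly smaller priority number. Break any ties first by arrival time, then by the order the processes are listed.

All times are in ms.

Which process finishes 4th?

P4

Timeline: | P1 0-2 | P5 2-11 | P3 11-12 | P4 12-14 | P2 14-25 |
Completion: P1=2  P2=25  P3=12  P4=14  P5=11
Finish order: P1 → P5 → P3 → P4 → P2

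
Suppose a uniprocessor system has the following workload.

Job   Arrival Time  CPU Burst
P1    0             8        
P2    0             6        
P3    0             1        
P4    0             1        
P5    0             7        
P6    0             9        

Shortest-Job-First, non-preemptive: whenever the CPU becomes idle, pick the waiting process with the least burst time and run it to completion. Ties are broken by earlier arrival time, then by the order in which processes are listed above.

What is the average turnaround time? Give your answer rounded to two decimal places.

13.50

Schedule: | P3 0-1 | P4 1-2 | P2 2-8 | P5 8-15 | P1 15-23 | P6 23-32 |
Completion: P1=23  P2=8  P3=1  P4=2  P5=15  P6=32
Turnaround (C−A): P1=23  P2=8  P3=1  P4=2  P5=15  P6=32
Turnaround times: P1=23, P2=8, P3=1, P4=2, P5=15, P6=32
Average turnaround = (23+8+1+2+15+32) / 6 = 81/6 = 13.50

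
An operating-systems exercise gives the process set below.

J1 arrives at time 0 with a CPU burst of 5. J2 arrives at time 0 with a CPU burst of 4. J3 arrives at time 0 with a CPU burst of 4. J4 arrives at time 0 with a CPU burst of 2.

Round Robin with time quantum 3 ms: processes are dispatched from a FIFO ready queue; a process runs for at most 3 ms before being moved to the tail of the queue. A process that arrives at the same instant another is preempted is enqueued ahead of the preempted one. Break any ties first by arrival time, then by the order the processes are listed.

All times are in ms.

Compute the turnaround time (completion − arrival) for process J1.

13

Timeline: | J1 0-3 | J2 3-6 | J3 6-9 | J4 9-11 | J1 11-13 | J2 13-14 | J3 14-15 |
Completion: J1=13  J2=14  J3=15  J4=11
Turnaround (C−A): J1=13  J2=14  J3=15  J4=11
Turnaround(J1) = completion − arrival = 13 − 0 = 13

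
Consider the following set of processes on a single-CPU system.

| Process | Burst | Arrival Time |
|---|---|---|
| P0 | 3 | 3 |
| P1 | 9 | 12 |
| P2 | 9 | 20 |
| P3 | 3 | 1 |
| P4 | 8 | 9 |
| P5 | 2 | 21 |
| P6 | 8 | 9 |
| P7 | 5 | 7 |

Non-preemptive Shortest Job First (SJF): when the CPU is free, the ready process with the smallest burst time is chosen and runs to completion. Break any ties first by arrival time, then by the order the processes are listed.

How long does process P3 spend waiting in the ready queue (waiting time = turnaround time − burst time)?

0

Schedule: | idle 0-1 | P3 1-4 | P0 4-7 | P7 7-12 | P4 12-20 | P6 20-28 | P5 28-30 | P1 30-39 | P2 39-48 |
Completion: P0=7  P1=39  P2=48  P3=4  P4=20  P5=30  P6=28  P7=12
Turnaround (C−A): P0=4  P1=27  P2=28  P3=3  P4=11  P5=9  P6=19  P7=5
Waiting(P3) = turnaround − burst = 3 − 3 = 0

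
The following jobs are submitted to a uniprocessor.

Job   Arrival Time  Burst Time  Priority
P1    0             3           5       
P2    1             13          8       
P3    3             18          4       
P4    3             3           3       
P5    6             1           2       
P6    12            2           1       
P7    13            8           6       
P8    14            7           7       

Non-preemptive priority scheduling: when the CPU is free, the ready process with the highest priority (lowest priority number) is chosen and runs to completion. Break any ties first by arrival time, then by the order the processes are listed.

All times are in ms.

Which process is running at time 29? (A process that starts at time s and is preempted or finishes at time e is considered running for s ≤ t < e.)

P7

Schedule: | P1 0-3 | P4 3-6 | P5 6-7 | P3 7-25 | P6 25-27 | P7 27-35 | P8 35-42 | P2 42-55 |
Completion: P1=3  P2=55  P3=25  P4=6  P5=7  P6=27  P7=35  P8=42
Turnaround (C−A): P1=3  P2=54  P3=22  P4=3  P5=1  P6=15  P7=22  P8=28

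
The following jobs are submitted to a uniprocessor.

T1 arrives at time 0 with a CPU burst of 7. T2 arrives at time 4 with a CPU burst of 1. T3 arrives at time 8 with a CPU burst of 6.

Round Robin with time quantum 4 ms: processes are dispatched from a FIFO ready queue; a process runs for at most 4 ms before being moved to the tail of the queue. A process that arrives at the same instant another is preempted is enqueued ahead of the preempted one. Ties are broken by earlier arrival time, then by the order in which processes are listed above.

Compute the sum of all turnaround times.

Schedule: | T1 0-4 | T2 4-5 | T1 5-8 | T3 8-14 |
Completion: T1=8  T2=5  T3=14
Turnaround = completion − arrival: T1=8, T2=1, T3=6
Total turnaround = 8 + 1 + 6 = 15

15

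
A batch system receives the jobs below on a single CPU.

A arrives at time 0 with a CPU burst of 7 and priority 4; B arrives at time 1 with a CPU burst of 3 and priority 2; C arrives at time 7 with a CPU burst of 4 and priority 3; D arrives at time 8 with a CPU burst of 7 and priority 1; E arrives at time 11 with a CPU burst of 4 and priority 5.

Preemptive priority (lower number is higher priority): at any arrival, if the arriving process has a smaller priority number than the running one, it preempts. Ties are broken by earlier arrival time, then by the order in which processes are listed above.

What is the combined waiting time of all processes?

31

Timeline: | A 0-1 | B 1-4 | A 4-7 | C 7-8 | D 8-15 | C 15-18 | A 18-21 | E 21-25 |
Completion: A=21  B=4  C=18  D=15  E=25
Turnaround (C−A): A=21  B=3  C=11  D=7  E=14
Waiting = turnaround − burst: A=14, B=0, C=7, D=0, E=10
Total waiting = 14 + 0 + 7 + 0 + 10 = 31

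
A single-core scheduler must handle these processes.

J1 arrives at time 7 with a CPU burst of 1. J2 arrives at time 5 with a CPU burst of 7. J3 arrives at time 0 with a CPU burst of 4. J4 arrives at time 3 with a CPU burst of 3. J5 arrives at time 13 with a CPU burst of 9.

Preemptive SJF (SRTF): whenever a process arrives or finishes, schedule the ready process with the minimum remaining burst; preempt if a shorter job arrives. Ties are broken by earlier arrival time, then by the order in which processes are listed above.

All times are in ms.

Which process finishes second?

J4

Timeline: | J3 0-4 | J4 4-7 | J1 7-8 | J2 8-15 | J5 15-24 |
Completion: J1=8  J2=15  J3=4  J4=7  J5=24
Finish order: J3 → J4 → J1 → J2 → J5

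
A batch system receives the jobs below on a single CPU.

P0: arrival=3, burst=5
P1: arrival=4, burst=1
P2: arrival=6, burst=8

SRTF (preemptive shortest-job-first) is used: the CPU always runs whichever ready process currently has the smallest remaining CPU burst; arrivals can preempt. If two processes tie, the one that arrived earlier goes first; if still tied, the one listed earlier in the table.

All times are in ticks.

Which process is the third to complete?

Gantt: | idle 0-3 | P0 3-4 | P1 4-5 | P0 5-9 | P2 9-17 |
Completion: P0=9  P1=5  P2=17
Turnaround (C−A): P0=6  P1=1  P2=11
Finish order: P1 → P0 → P2

P2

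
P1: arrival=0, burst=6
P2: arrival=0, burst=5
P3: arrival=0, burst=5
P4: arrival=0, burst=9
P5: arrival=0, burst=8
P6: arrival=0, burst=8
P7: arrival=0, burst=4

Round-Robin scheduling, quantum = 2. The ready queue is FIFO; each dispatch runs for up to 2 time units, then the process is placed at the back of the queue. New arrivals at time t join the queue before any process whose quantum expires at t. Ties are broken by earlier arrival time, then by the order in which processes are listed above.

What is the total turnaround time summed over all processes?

252

Timeline: | P1 0-2 | P2 2-4 | P3 4-6 | P4 6-8 | P5 8-10 | P6 10-12 | P7 12-14 | P1 14-16 | P2 16-18 | P3 18-20 | P4 20-22 | P5 22-24 | P6 24-26 | P7 26-28 | P1 28-30 | P2 30-31 | P3 31-32 | P4 32-34 | P5 34-36 | P6 36-38 | P4 38-40 | P5 40-42 | P6 42-44 | P4 44-45 |
Completion: P1=30  P2=31  P3=32  P4=45  P5=42  P6=44  P7=28
Turnaround (C−A): P1=30  P2=31  P3=32  P4=45  P5=42  P6=44  P7=28
Turnaround = completion − arrival: P1=30, P2=31, P3=32, P4=45, P5=42, P6=44, P7=28
Total turnaround = 30 + 31 + 32 + 45 + 42 + 44 + 28 = 252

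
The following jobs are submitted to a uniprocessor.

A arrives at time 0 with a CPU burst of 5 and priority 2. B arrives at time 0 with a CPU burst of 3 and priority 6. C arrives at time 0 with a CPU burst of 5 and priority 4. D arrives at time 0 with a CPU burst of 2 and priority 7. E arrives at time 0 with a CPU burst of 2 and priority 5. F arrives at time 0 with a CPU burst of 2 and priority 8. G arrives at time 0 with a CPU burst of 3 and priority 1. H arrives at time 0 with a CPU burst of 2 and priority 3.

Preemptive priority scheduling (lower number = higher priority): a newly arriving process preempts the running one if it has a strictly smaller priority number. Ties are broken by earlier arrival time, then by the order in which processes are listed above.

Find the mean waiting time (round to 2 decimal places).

11.88

Schedule: | G 0-3 | A 3-8 | H 8-10 | C 10-15 | E 15-17 | B 17-20 | D 20-22 | F 22-24 |
Completion: A=8  B=20  C=15  D=22  E=17  F=24  G=3  H=10
Turnaround (C−A): A=8  B=20  C=15  D=22  E=17  F=24  G=3  H=10
Waiting times: A=3, B=17, C=10, D=20, E=15, F=22, G=0, H=8
Average waiting = (3+17+10+20+15+22+0+8) / 8 = 95/8 = 11.88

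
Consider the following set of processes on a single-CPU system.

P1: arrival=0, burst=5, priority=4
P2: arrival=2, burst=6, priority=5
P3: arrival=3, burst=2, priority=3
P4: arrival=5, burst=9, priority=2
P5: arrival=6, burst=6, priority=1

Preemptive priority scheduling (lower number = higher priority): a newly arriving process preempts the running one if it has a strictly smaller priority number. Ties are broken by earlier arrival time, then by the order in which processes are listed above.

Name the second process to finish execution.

P5

Gantt: | P1 0-3 | P3 3-5 | P4 5-6 | P5 6-12 | P4 12-20 | P1 20-22 | P2 22-28 |
Completion: P1=22  P2=28  P3=5  P4=20  P5=12
Finish order: P3 → P5 → P4 → P1 → P2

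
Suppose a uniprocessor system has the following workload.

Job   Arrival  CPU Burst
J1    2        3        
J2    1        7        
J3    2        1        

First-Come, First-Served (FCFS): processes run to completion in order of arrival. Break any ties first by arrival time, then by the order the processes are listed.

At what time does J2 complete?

Schedule: | idle 0-1 | J2 1-8 | J1 8-11 | J3 11-12 |
Completion: J1=11  J2=8  J3=12

8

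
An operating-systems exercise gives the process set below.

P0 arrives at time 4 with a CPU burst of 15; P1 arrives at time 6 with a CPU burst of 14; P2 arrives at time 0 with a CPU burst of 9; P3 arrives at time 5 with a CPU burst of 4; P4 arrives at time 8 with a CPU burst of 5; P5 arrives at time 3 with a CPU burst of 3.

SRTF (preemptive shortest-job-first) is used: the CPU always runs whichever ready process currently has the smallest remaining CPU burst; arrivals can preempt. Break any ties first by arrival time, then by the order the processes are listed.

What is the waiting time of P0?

Gantt: | P2 0-3 | P5 3-6 | P3 6-10 | P4 10-15 | P2 15-21 | P1 21-35 | P0 35-50 |
Completion: P0=50  P1=35  P2=21  P3=10  P4=15  P5=6
Turnaround (C−A): P0=46  P1=29  P2=21  P3=5  P4=7  P5=3
Waiting(P0) = turnaround − burst = 46 − 15 = 31

31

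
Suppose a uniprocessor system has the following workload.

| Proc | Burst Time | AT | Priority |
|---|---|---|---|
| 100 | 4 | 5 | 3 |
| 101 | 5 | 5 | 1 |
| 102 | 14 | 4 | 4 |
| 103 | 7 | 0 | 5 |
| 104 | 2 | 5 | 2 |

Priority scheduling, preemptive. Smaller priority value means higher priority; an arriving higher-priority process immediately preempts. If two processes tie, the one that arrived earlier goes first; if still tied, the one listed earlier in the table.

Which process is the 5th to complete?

103

Gantt: | 103 0-4 | 102 4-5 | 101 5-10 | 104 10-12 | 100 12-16 | 102 16-29 | 103 29-32 |
Completion: 100=16  101=10  102=29  103=32  104=12
Finish order: 101 → 104 → 100 → 102 → 103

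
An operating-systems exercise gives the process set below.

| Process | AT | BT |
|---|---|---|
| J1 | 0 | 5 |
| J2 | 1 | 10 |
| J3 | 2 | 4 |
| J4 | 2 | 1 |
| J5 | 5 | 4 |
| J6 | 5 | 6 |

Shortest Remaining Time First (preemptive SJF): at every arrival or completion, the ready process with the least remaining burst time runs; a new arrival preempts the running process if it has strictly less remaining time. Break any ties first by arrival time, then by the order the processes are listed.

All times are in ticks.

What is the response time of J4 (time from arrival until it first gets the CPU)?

Timeline: | J1 0-2 | J4 2-3 | J1 3-6 | J3 6-10 | J5 10-14 | J6 14-20 | J2 20-30 |
Completion: J1=6  J2=30  J3=10  J4=3  J5=14  J6=20
Turnaround (C−A): J1=6  J2=29  J3=8  J4=1  J5=9  J6=15
Response(J4) = first start − arrival = 2 − 2 = 0

0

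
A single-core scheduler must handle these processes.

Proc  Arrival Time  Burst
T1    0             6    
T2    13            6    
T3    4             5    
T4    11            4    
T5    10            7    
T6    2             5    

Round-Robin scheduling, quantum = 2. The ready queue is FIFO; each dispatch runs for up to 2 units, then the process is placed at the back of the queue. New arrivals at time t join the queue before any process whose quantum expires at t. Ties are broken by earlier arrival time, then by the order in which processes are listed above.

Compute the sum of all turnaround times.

Schedule: | T1 0-2 | T6 2-4 | T1 4-6 | T3 6-8 | T6 8-10 | T1 10-12 | T3 12-14 | T5 14-16 | T6 16-17 | T4 17-19 | T2 19-21 | T3 21-22 | T5 22-24 | T4 24-26 | T2 26-28 | T5 28-30 | T2 30-32 | T5 32-33 |
Completion: T1=12  T2=32  T3=22  T4=26  T5=33  T6=17
Turnaround = completion − arrival: T1=12, T2=19, T3=18, T4=15, T5=23, T6=15
Total turnaround = 12 + 19 + 18 + 15 + 23 + 15 = 102

102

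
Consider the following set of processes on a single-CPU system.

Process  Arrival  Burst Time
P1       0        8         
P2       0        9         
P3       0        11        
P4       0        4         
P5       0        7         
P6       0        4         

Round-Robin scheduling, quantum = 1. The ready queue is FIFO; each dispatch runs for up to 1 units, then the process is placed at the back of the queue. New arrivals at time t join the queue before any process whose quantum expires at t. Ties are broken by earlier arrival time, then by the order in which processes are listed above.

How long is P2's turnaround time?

40

Schedule: | P1 0-1 | P2 1-2 | P3 2-3 | P4 3-4 | P5 4-5 | P6 5-6 | P1 6-7 | P2 7-8 | P3 8-9 | P4 9-10 | P5 10-11 | P6 11-12 | P1 12-13 | P2 13-14 | P3 14-15 | P4 15-16 | P5 16-17 | P6 17-18 | P1 18-19 | P2 19-20 | P3 20-21 | P4 21-22 | P5 22-23 | P6 23-24 | P1 24-25 | P2 25-26 | P3 26-27 | P5 27-28 | P1 28-29 | P2 29-30 | P3 30-31 | P5 31-32 | P1 32-33 | P2 33-34 | P3 34-35 | P5 35-36 | P1 36-37 | P2 37-38 | P3 38-39 | P2 39-40 | P3 40-43 |
Completion: P1=37  P2=40  P3=43  P4=22  P5=36  P6=24
Turnaround (C−A): P1=37  P2=40  P3=43  P4=22  P5=36  P6=24
Turnaround(P2) = completion − arrival = 40 − 0 = 40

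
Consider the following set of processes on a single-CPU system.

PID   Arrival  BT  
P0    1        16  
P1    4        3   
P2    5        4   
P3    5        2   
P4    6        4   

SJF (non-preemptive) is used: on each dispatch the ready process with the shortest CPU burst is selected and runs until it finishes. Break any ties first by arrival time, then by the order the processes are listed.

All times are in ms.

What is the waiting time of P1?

15

Gantt: | idle 0-1 | P0 1-17 | P3 17-19 | P1 19-22 | P2 22-26 | P4 26-30 |
Completion: P0=17  P1=22  P2=26  P3=19  P4=30
Waiting(P1) = turnaround − burst = 18 − 3 = 15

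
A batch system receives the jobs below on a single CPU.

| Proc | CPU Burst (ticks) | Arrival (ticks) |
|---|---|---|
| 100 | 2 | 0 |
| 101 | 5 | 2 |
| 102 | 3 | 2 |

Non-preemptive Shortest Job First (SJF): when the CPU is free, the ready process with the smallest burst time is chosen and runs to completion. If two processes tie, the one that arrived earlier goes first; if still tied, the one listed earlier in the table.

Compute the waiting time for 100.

Schedule: | 100 0-2 | 102 2-5 | 101 5-10 |
Completion: 100=2  101=10  102=5
Turnaround (C−A): 100=2  101=8  102=3
Waiting(100) = turnaround − burst = 2 − 2 = 0

0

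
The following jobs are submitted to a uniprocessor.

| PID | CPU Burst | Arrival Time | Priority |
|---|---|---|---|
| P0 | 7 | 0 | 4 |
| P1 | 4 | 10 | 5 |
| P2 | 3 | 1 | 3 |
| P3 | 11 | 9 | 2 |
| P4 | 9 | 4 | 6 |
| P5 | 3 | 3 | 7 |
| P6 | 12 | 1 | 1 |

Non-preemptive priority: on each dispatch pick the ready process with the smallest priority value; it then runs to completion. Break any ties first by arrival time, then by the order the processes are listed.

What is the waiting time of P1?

23

Gantt: | P0 0-7 | P6 7-19 | P3 19-30 | P2 30-33 | P1 33-37 | P4 37-46 | P5 46-49 |
Completion: P0=7  P1=37  P2=33  P3=30  P4=46  P5=49  P6=19
Turnaround (C−A): P0=7  P1=27  P2=32  P3=21  P4=42  P5=46  P6=18
Waiting(P1) = turnaround − burst = 27 − 4 = 23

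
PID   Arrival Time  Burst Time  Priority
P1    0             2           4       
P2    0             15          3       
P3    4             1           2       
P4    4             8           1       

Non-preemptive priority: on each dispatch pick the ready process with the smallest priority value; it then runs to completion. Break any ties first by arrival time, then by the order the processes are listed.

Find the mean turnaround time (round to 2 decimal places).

20.00

Gantt: | P2 0-15 | P4 15-23 | P3 23-24 | P1 24-26 |
Completion: P1=26  P2=15  P3=24  P4=23
Turnaround times: P1=26, P2=15, P3=20, P4=19
Average turnaround = (26+15+20+19) / 4 = 80/4 = 20.00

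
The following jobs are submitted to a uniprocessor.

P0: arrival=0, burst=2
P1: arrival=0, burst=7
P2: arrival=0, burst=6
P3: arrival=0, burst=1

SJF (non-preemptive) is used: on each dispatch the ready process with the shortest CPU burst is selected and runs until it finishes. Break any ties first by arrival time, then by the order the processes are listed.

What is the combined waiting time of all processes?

Schedule: | P3 0-1 | P0 1-3 | P2 3-9 | P1 9-16 |
Completion: P0=3  P1=16  P2=9  P3=1
Turnaround (C−A): P0=3  P1=16  P2=9  P3=1
Waiting = turnaround − burst: P0=1, P1=9, P2=3, P3=0
Total waiting = 1 + 9 + 3 + 0 = 13

13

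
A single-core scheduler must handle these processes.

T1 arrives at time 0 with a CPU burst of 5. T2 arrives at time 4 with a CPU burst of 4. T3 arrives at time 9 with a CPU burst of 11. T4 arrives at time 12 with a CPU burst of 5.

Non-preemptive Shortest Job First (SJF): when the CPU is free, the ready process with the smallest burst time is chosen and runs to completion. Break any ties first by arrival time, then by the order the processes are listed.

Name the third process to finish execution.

Gantt: | T1 0-5 | T2 5-9 | T3 9-20 | T4 20-25 |
Completion: T1=5  T2=9  T3=20  T4=25
Turnaround (C−A): T1=5  T2=5  T3=11  T4=13
Finish order: T1 → T2 → T3 → T4

T3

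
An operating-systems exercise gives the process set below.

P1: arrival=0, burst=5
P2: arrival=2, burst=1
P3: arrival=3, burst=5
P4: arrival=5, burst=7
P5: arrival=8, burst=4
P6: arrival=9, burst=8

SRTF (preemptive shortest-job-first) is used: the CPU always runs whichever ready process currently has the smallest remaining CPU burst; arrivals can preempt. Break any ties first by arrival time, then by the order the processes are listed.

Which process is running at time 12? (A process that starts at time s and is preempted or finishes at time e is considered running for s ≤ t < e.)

Timeline: | P1 0-2 | P2 2-3 | P1 3-6 | P3 6-11 | P5 11-15 | P4 15-22 | P6 22-30 |
Completion: P1=6  P2=3  P3=11  P4=22  P5=15  P6=30
Turnaround (C−A): P1=6  P2=1  P3=8  P4=17  P5=7  P6=21

P5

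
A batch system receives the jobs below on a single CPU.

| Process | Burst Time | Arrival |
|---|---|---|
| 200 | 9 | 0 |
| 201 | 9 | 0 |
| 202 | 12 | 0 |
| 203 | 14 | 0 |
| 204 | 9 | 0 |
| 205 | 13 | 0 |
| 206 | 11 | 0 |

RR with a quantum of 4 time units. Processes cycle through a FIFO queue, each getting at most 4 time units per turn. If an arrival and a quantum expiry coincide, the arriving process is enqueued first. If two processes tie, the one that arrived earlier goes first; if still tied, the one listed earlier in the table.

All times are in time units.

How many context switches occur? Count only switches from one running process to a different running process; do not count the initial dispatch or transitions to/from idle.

22

Gantt: | 200 0-4 | 201 4-8 | 202 8-12 | 203 12-16 | 204 16-20 | 205 20-24 | 206 24-28 | 200 28-32 | 201 32-36 | 202 36-40 | 203 40-44 | 204 44-48 | 205 48-52 | 206 52-56 | 200 56-57 | 201 57-58 | 202 58-62 | 203 62-66 | 204 66-67 | 205 67-71 | 206 71-74 | 203 74-76 | 205 76-77 |
Completion: 200=57  201=58  202=62  203=76  204=67  205=77  206=74
Turnaround (C−A): 200=57  201=58  202=62  203=76  204=67  205=77  206=74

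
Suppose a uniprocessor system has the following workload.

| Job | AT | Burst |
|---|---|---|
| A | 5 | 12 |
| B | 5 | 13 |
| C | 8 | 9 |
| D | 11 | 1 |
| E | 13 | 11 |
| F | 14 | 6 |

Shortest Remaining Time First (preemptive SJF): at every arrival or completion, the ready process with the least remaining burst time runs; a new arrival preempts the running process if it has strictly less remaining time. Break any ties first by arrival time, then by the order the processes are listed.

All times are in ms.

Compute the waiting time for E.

20

Timeline: | idle 0-5 | A 5-11 | D 11-12 | A 12-18 | F 18-24 | C 24-33 | E 33-44 | B 44-57 |
Completion: A=18  B=57  C=33  D=12  E=44  F=24
Turnaround (C−A): A=13  B=52  C=25  D=1  E=31  F=10
Waiting(E) = turnaround − burst = 31 − 11 = 20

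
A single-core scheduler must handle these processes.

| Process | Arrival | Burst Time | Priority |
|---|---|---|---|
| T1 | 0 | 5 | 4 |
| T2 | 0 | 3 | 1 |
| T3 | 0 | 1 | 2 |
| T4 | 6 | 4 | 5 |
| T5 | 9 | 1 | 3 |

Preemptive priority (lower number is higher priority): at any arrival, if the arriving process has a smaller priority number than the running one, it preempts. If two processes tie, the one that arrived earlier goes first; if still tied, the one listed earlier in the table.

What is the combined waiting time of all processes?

Gantt: | T2 0-3 | T3 3-4 | T1 4-9 | T5 9-10 | T4 10-14 |
Completion: T1=9  T2=3  T3=4  T4=14  T5=10
Turnaround (C−A): T1=9  T2=3  T3=4  T4=8  T5=1
Waiting = turnaround − burst: T1=4, T2=0, T3=3, T4=4, T5=0
Total waiting = 4 + 0 + 3 + 4 + 0 = 11

11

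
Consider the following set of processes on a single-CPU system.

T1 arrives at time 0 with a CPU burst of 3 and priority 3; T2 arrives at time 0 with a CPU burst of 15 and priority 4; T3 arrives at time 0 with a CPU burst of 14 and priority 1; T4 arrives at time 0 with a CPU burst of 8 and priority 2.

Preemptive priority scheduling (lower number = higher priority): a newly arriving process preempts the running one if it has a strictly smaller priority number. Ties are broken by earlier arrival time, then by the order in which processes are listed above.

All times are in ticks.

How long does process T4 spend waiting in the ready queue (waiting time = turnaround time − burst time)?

14

Schedule: | T3 0-14 | T4 14-22 | T1 22-25 | T2 25-40 |
Completion: T1=25  T2=40  T3=14  T4=22
Turnaround (C−A): T1=25  T2=40  T3=14  T4=22
Waiting(T4) = turnaround − burst = 22 − 8 = 14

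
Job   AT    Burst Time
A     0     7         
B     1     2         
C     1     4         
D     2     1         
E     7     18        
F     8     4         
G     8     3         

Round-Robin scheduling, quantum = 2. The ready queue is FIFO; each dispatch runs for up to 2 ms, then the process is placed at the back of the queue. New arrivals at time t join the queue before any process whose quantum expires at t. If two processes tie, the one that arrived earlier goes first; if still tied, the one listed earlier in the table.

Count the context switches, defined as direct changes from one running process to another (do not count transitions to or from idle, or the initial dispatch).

Gantt: | A 0-2 | B 2-4 | C 4-6 | D 6-7 | A 7-9 | C 9-11 | E 11-13 | F 13-15 | G 15-17 | A 17-19 | E 19-21 | F 21-23 | G 23-24 | A 24-25 | E 25-39 |
Completion: A=25  B=4  C=11  D=7  E=39  F=23  G=24

14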